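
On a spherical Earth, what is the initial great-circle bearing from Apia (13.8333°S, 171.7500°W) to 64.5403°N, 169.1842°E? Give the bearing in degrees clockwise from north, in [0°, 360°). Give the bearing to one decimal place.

Δλ = 169.1842 − -171.7500 = 340.9342°; wrapped into (−180°, 180°]: -19.0658°.
θ = atan2( sin Δλ · cos φ₂ , cos φ₁ · sin φ₂ − sin φ₁ · cos φ₂ · cos Δλ )
  = atan2(-0.14042, 0.97384) = -8.205° → normalised to [0°, 360°): 351.795°.

351.8°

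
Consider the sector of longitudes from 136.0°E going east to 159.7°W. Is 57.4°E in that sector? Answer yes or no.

No

Band width going east from +136.0° to -159.7°: ((-159.7 − 136.0) mod 360) = 64.3°.
Offset of +57.4° east of the west edge: ((57.4 − 136.0) mod 360) = 281.4°.
281.4° > 64.3° ⇒ outside.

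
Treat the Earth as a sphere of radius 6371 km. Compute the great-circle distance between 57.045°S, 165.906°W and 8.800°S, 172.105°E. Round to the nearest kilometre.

5691 km

Δλ = 172.105 − -165.906 = 338.011°; wrapped into (−180°, 180°]: -21.989°.
Δφ = -8.800 − -57.045 = 48.245°.
a = sin²(Δφ/2) + cos φ₁ · cos φ₂ · sin²(Δλ/2) = 0.186579.
c = 2·atan2(√a, √(1−a)) = 0.89330 rad → d = 6371·c ≈ 5691.24 km.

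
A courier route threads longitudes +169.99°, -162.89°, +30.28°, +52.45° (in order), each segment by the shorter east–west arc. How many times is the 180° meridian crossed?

2

Leg 1: +169.99° → -162.89°, shortest Δλ = 27.12° (east) — crosses 180°.
Leg 2: -162.89° → +30.28°, shortest Δλ = -166.83° (west) — crosses 180°.
Leg 3: +30.28° → +52.45°, shortest Δλ = 22.17° (east) — does not cross 180°.
Total crossings: 2.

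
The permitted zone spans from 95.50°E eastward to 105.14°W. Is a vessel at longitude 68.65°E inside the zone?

Band width going east from +95.50° to -105.14°: ((-105.14 − 95.50) mod 360) = 159.36°.
Offset of +68.65° east of the west edge: ((68.65 − 95.50) mod 360) = 333.15°.
333.15° > 159.36° ⇒ outside.

No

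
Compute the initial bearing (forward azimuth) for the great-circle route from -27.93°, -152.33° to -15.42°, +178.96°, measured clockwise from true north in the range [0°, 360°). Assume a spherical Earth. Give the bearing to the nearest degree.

Δλ = 178.96 − -152.33 = 331.29°; wrapped into (−180°, 180°]: -28.71°.
θ = atan2( sin Δλ · cos φ₂ , cos φ₁ · sin φ₂ − sin φ₁ · cos φ₂ · cos Δλ )
  = atan2(-0.46308, 0.16110) = -70.818° → normalised to [0°, 360°): 289.182°.

289°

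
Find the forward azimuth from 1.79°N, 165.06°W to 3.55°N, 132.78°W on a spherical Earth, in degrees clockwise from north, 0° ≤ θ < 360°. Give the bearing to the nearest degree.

86°

Δλ = -132.78 − -165.06 = 32.28°.
θ = atan2( sin Δλ · cos φ₂ , cos φ₁ · sin φ₂ − sin φ₁ · cos φ₂ · cos Δλ )
  = atan2(0.53303, 0.03553) = 86.186° → normalised to [0°, 360°): 86.186°.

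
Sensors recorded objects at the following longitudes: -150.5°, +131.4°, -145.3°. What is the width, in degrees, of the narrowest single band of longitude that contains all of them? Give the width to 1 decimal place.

83.3°

Sort the longitudes: -150.5°, -145.3°, +131.4°.
Eastward gaps between consecutive values (wrapping around): 5.2°, 276.7°, 78.1°.
Largest gap = 276.7° ⇒ minimal covering band is its complement: 360° − 276.7° = 83.3°.
Band runs from +131.4° eastward to -145.3°, crossing the antimeridian.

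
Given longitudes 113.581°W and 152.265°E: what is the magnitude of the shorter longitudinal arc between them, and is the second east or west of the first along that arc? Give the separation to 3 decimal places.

Raw difference: 152.265 − -113.581 = 265.846°.
Normalise into (−180°, 180°]: 265.846° − 360° = -94.154°.
Negative ⇒ the second point lies to the west; separation 94.154°.

94.154° west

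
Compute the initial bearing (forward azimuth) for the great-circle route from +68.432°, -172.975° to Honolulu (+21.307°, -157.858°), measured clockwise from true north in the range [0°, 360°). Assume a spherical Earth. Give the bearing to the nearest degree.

161°

Δλ = -157.858 − -172.975 = 15.117°.
θ = atan2( sin Δλ · cos φ₂ , cos φ₁ · sin φ₂ − sin φ₁ · cos φ₂ · cos Δλ )
  = atan2(0.24297, -0.70286) = 160.931° → normalised to [0°, 360°): 160.931°.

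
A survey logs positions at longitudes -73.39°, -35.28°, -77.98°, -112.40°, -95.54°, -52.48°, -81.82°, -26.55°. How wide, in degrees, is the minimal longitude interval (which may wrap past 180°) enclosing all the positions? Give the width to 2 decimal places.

85.85°

Sort the longitudes: -112.40°, -95.54°, -81.82°, -77.98°, -73.39°, -52.48°, -35.28°, -26.55°.
Eastward gaps between consecutive values (wrapping around): 16.86°, 13.72°, 3.84°, 4.59°, 20.91°, 17.20°, 8.73°, 274.15°.
Largest gap = 274.15° ⇒ minimal covering band is its complement: 360° − 274.15° = 85.85°.
Band runs from -112.40° eastward to -26.55°.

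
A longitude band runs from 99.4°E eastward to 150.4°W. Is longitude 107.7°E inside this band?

Yes

Band width going east from +99.4° to -150.4°: ((-150.4 − 99.4) mod 360) = 110.2°.
Offset of +107.7° east of the west edge: ((107.7 − 99.4) mod 360) = 8.3°.
8.3° ≤ 110.2° ⇒ inside.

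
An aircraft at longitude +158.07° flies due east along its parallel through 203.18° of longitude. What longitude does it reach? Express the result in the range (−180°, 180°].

+1.25°

Start at +158.07°; shift +203.18° → +361.25°.
+361.25° lies outside (−180°, 180°]; subtract 360° → +1.25°.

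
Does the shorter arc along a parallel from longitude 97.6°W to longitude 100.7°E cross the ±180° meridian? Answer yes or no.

Yes

Naïve |100.7 − -97.6| = 198.3° > 180°, so the shorter arc goes the other way round — across 180°.
Signed shortest Δλ = ((100.7 − -97.6 + 180) mod 360) − 180 = -161.7°.
Going west by 161.7° from -97.6° passes through 180° before reaching +100.7°.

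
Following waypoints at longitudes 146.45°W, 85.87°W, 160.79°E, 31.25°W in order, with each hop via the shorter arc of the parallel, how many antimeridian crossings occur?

Leg 1: -146.45° → -85.87°, shortest Δλ = 60.58° (east) — does not cross 180°.
Leg 2: -85.87° → +160.79°, shortest Δλ = -113.34° (west) — crosses 180°.
Leg 3: +160.79° → -31.25°, shortest Δλ = 167.96° (east) — crosses 180°.
Total crossings: 2.

2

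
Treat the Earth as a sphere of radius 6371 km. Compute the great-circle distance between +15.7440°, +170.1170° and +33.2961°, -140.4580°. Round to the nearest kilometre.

Δλ = -140.4580 − 170.1170 = -310.5750°; wrapped into (−180°, 180°]: 49.4250°.
Δφ = 33.2961 − 15.7440 = 17.5521°.
a = sin²(Δφ/2) + cos φ₁ · cos φ₂ · sin²(Δλ/2) = 0.163886.
c = 2·atan2(√a, √(1−a)) = 0.83358 rad → d = 6371·c ≈ 5310.74 km.

5311 km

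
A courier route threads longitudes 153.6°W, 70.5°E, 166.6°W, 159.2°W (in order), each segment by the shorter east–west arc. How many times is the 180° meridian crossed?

2

Leg 1: -153.6° → +70.5°, shortest Δλ = -135.9° (west) — crosses 180°.
Leg 2: +70.5° → -166.6°, shortest Δλ = 122.9° (east) — crosses 180°.
Leg 3: -166.6° → -159.2°, shortest Δλ = 7.4° (east) — does not cross 180°.
Total crossings: 2.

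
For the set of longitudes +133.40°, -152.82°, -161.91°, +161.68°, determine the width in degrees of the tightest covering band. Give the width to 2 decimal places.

73.78°

Sort the longitudes: -161.91°, -152.82°, +133.40°, +161.68°.
Eastward gaps between consecutive values (wrapping around): 9.09°, 286.22°, 28.28°, 36.41°.
Largest gap = 286.22° ⇒ minimal covering band is its complement: 360° − 286.22° = 73.78°.
Band runs from +133.40° eastward to -152.82°, crossing the antimeridian.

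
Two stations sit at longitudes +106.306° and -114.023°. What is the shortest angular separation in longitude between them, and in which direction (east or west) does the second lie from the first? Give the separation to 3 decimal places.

139.671° east

Raw difference: -114.023 − 106.306 = -220.329°.
Normalise into (−180°, 180°]: -220.329° + 360° = 139.671°.
Positive ⇒ the second point lies to the east; separation 139.671°.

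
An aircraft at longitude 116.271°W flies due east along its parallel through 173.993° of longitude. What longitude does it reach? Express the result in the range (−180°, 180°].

57.722°E

Start at -116.271°; shift +173.993° → +57.722°.
+57.722° already lies in (−180°, 180°].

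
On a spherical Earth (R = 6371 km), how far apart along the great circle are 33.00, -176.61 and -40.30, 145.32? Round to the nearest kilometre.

Δλ = 145.32 − -176.61 = 321.93°; wrapped into (−180°, 180°]: -38.07°.
Δφ = -40.30 − 33.00 = -73.30°.
a = sin²(Δφ/2) + cos φ₁ · cos φ₂ · sin²(Δλ/2) = 0.424358.
c = 2·atan2(√a, √(1−a)) = 1.41893 rad → d = 6371·c ≈ 9039.99 km.

9040 km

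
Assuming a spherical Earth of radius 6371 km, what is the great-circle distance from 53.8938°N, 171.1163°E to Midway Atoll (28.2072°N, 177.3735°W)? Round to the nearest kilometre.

Δλ = -177.3735 − 171.1163 = -348.4898°; wrapped into (−180°, 180°]: 11.5102°.
Δφ = 28.2072 − 53.8938 = -25.6866°.
a = sin²(Δφ/2) + cos φ₁ · cos φ₂ · sin²(Δλ/2) = 0.054633.
c = 2·atan2(√a, √(1−a)) = 0.47184 rad → d = 6371·c ≈ 3006.07 km.

3006 km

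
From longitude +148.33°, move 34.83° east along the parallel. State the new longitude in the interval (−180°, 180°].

Start at +148.33°; shift +34.83° → +183.16°.
+183.16° lies outside (−180°, 180°]; subtract 360° → -176.84°.

-176.84°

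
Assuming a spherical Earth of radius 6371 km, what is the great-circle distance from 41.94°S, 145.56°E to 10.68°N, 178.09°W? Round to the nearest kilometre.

Δλ = -178.09 − 145.56 = -323.65°; wrapped into (−180°, 180°]: 36.35°.
Δφ = 10.68 − -41.94 = 52.62°.
a = sin²(Δφ/2) + cos φ₁ · cos φ₂ · sin²(Δλ/2) = 0.267569.
c = 2·atan2(√a, √(1−a)) = 1.08732 rad → d = 6371·c ≈ 6927.30 km.

6927 km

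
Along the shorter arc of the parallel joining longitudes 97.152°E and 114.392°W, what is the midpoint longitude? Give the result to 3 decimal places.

Signed shortest Δλ from +97.152° to -114.392° is +148.456°.
Midpoint longitude = +97.152° + (+148.456°)/2 = +97.152° + 74.228° = +171.380°.
(The naïve average (+97.152 + -114.392)/2 = -8.62° is on the wrong side of the globe.)

171.380°E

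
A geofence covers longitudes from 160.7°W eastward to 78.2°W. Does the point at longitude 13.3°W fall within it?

Band width going east from -160.7° to -78.2°: ((-78.2 − -160.7) mod 360) = 82.5°.
Offset of -13.3° east of the west edge: ((-13.3 − -160.7) mod 360) = 147.4°.
147.4° > 82.5° ⇒ outside.

No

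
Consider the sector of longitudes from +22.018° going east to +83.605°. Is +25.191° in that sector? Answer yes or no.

Band width going east from +22.018° to +83.605°: ((83.605 − 22.018) mod 360) = 61.587°.
Offset of +25.191° east of the west edge: ((25.191 − 22.018) mod 360) = 3.173°.
3.173° ≤ 61.587° ⇒ inside.

Yes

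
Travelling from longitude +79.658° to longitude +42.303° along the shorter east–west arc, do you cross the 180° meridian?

Signed shortest Δλ = ((42.303 − 79.658 + 180) mod 360) − 180 = -37.355°.
Going west by 37.355° from +79.658° reaches +42.303° without touching 180°.

No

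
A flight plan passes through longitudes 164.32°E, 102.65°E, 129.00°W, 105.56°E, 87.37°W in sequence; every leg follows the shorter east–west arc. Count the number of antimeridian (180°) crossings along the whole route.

Leg 1: +164.32° → +102.65°, shortest Δλ = -61.67° (west) — does not cross 180°.
Leg 2: +102.65° → -129.00°, shortest Δλ = 128.35° (east) — crosses 180°.
Leg 3: -129.00° → +105.56°, shortest Δλ = -125.44° (west) — crosses 180°.
Leg 4: +105.56° → -87.37°, shortest Δλ = 167.07° (east) — crosses 180°.
Total crossings: 3.

3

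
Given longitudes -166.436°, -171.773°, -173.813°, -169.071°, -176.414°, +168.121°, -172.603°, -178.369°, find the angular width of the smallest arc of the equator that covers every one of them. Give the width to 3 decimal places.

25.443°

Sort the longitudes: -178.369°, -176.414°, -173.813°, -172.603°, -171.773°, -169.071°, -166.436°, +168.121°.
Eastward gaps between consecutive values (wrapping around): 1.955°, 2.601°, 1.210°, 0.830°, 2.702°, 2.635°, 334.557°, 13.510°.
Largest gap = 334.557° ⇒ minimal covering band is its complement: 360° − 334.557° = 25.443°.
Band runs from +168.121° eastward to -166.436°, crossing the antimeridian.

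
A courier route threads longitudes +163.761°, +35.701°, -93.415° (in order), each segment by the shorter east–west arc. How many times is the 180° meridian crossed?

0

Leg 1: +163.761° → +35.701°, shortest Δλ = -128.06° (west) — does not cross 180°.
Leg 2: +35.701° → -93.415°, shortest Δλ = -129.116° (west) — does not cross 180°.
Total crossings: 0.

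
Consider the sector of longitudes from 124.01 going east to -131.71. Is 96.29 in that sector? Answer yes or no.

Band width going east from +124.01° to -131.71°: ((-131.71 − 124.01) mod 360) = 104.28°.
Offset of +96.29° east of the west edge: ((96.29 − 124.01) mod 360) = 332.28°.
332.28° > 104.28° ⇒ outside.

No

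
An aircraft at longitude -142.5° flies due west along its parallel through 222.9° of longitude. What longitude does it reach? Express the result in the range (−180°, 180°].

Start at -142.5°; shift −222.9° → -365.4°.
-365.4° lies outside (−180°, 180°]; add 360° → -5.4°.

-5.4°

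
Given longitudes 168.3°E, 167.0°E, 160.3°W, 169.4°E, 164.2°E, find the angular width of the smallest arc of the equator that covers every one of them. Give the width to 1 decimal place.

Sort the longitudes: -160.3°, +164.2°, +167.0°, +168.3°, +169.4°.
Eastward gaps between consecutive values (wrapping around): 324.5°, 2.8°, 1.3°, 1.1°, 30.3°.
Largest gap = 324.5° ⇒ minimal covering band is its complement: 360° − 324.5° = 35.5°.
Band runs from +164.2° eastward to -160.3°, crossing the antimeridian.

35.5°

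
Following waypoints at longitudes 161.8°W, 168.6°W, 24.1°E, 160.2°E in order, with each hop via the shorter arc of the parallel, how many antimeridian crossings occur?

1

Leg 1: -161.8° → -168.6°, shortest Δλ = -6.8° (west) — does not cross 180°.
Leg 2: -168.6° → +24.1°, shortest Δλ = -167.3° (west) — crosses 180°.
Leg 3: +24.1° → +160.2°, shortest Δλ = 136.1° (east) — does not cross 180°.
Total crossings: 1.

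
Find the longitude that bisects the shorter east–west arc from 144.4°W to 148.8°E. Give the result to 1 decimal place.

Signed shortest Δλ from -144.4° to +148.8° is -66.8°.
Midpoint longitude = -144.4° + (-66.8°)/2 = -144.4° − 33.4° = -177.8°.
(The naïve average (-144.4 + +148.8)/2 = 2.2° is on the wrong side of the globe.)

177.8°W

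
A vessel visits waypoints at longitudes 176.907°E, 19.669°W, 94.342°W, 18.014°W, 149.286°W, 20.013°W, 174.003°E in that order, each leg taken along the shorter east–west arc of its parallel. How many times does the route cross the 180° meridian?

Leg 1: +176.907° → -19.669°, shortest Δλ = 163.424° (east) — crosses 180°.
Leg 2: -19.669° → -94.342°, shortest Δλ = -74.673° (west) — does not cross 180°.
Leg 3: -94.342° → -18.014°, shortest Δλ = 76.328° (east) — does not cross 180°.
Leg 4: -18.014° → -149.286°, shortest Δλ = -131.272° (west) — does not cross 180°.
Leg 5: -149.286° → -20.013°, shortest Δλ = 129.273° (east) — does not cross 180°.
Leg 6: -20.013° → +174.003°, shortest Δλ = -165.984° (west) — crosses 180°.
Total crossings: 2.

2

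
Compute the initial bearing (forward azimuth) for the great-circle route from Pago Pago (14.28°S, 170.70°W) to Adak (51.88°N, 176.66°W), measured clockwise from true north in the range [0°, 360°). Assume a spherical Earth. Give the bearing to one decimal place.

356.0°

Δλ = -176.66 − -170.70 = -5.96°.
θ = atan2( sin Δλ · cos φ₂ , cos φ₁ · sin φ₂ − sin φ₁ · cos φ₂ · cos Δλ )
  = atan2(-0.06410, 0.91385) = -4.012° → normalised to [0°, 360°): 355.988°.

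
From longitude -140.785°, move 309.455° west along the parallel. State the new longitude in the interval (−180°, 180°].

Start at -140.785°; shift −309.455° → -450.240°.
-450.240° lies outside (−180°, 180°]; add 360° → -90.240°.

-90.240°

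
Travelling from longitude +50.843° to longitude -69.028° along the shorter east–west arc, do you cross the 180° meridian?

Signed shortest Δλ = ((-69.028 − 50.843 + 180) mod 360) − 180 = -119.871°.
Going west by 119.871° from +50.843° reaches -69.028° without touching 180°.

No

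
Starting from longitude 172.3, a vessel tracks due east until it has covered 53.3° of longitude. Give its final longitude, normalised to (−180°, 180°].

-134.4°

Start at +172.3°; shift +53.3° → +225.6°.
+225.6° lies outside (−180°, 180°]; subtract 360° → -134.4°.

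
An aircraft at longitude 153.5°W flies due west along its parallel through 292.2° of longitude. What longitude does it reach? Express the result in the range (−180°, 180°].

85.7°W

Start at -153.5°; shift −292.2° → -445.7°.
-445.7° lies outside (−180°, 180°]; add 360° → -85.7°.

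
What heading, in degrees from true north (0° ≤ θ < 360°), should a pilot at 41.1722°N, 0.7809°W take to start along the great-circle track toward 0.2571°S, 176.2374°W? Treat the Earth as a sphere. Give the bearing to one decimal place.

353.1°

Δλ = -176.2374 − -0.7809 = -175.4565°.
θ = atan2( sin Δλ · cos φ₂ , cos φ₁ · sin φ₂ − sin φ₁ · cos φ₂ · cos Δλ )
  = atan2(-0.07922, 0.65287) = -6.918° → normalised to [0°, 360°): 353.082°.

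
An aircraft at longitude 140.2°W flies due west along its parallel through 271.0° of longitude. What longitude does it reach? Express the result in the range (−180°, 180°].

51.2°W

Start at -140.2°; shift −271.0° → -411.2°.
-411.2° lies outside (−180°, 180°]; add 360° → -51.2°.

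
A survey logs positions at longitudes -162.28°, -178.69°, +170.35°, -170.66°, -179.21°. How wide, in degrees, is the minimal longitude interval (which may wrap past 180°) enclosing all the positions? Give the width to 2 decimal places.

27.37°

Sort the longitudes: -179.21°, -178.69°, -170.66°, -162.28°, +170.35°.
Eastward gaps between consecutive values (wrapping around): 0.52°, 8.03°, 8.38°, 332.63°, 10.44°.
Largest gap = 332.63° ⇒ minimal covering band is its complement: 360° − 332.63° = 27.37°.
Band runs from +170.35° eastward to -162.28°, crossing the antimeridian.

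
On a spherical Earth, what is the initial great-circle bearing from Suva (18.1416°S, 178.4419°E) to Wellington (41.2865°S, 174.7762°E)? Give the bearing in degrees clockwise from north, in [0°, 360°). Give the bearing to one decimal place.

Δλ = 174.7762 − 178.4419 = -3.6657°.
θ = atan2( sin Δλ · cos φ₂ , cos φ₁ · sin φ₂ − sin φ₁ · cos φ₂ · cos Δλ )
  = atan2(-0.04804, -0.39354) = -173.040° → normalised to [0°, 360°): 186.960°.

187.0°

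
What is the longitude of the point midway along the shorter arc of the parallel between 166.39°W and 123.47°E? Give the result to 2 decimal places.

158.54°E

Signed shortest Δλ from -166.39° to +123.47° is -70.14°.
Midpoint longitude = -166.39° + (-70.14°)/2 = -166.39° − 35.07° = -201.46°.
Normalise into (−180°, 180°]: +158.54°.
(The naïve average (-166.39 + +123.47)/2 = -21.46° is on the wrong side of the globe.)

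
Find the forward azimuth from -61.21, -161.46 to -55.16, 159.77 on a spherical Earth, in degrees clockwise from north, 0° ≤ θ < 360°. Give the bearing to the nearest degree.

269°

Δλ = 159.77 − -161.46 = 321.23°; wrapped into (−180°, 180°]: -38.77°.
θ = atan2( sin Δλ · cos φ₂ , cos φ₁ · sin φ₂ − sin φ₁ · cos φ₂ · cos Δλ )
  = atan2(-0.35774, -0.00492) = -90.788° → normalised to [0°, 360°): 269.212°.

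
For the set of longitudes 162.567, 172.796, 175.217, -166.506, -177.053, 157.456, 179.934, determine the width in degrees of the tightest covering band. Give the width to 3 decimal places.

Sort the longitudes: -177.053°, -166.506°, +157.456°, +162.567°, +172.796°, +175.217°, +179.934°.
Eastward gaps between consecutive values (wrapping around): 10.547°, 323.962°, 5.111°, 10.229°, 2.421°, 4.717°, 3.013°.
Largest gap = 323.962° ⇒ minimal covering band is its complement: 360° − 323.962° = 36.038°.
Band runs from +157.456° eastward to -166.506°, crossing the antimeridian.

36.038°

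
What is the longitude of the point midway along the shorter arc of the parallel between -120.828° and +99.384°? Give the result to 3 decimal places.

Signed shortest Δλ from -120.828° to +99.384° is -139.788°.
Midpoint longitude = -120.828° + (-139.788°)/2 = -120.828° − 69.894° = -190.722°.
Normalise into (−180°, 180°]: +169.278°.
(The naïve average (-120.828 + +99.384)/2 = -10.722° is on the wrong side of the globe.)

+169.278°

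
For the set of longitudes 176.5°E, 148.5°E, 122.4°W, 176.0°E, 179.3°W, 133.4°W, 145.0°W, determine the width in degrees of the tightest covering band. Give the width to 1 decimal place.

89.1°

Sort the longitudes: -179.3°, -145.0°, -133.4°, -122.4°, +148.5°, +176.0°, +176.5°.
Eastward gaps between consecutive values (wrapping around): 34.3°, 11.6°, 11.0°, 270.9°, 27.5°, 0.5°, 4.2°.
Largest gap = 270.9° ⇒ minimal covering band is its complement: 360° − 270.9° = 89.1°.
Band runs from +148.5° eastward to -122.4°, crossing the antimeridian.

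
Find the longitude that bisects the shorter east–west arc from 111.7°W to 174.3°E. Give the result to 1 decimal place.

148.7°W

Signed shortest Δλ from -111.7° to +174.3° is -74.0°.
Midpoint longitude = -111.7° + (-74.0°)/2 = -111.7° − 37.0° = -148.7°.
(The naïve average (-111.7 + +174.3)/2 = 31.3° is on the wrong side of the globe.)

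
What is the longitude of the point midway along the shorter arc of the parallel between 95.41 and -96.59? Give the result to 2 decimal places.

+179.41°

Signed shortest Δλ from +95.41° to -96.59° is +168.00°.
Midpoint longitude = +95.41° + (+168.00°)/2 = +95.41° + 84.00° = +179.41°.
(The naïve average (+95.41 + -96.59)/2 = -0.59° is on the wrong side of the globe.)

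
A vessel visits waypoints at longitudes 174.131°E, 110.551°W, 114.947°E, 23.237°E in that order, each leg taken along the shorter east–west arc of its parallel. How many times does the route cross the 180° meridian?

Leg 1: +174.131° → -110.551°, shortest Δλ = 75.318° (east) — crosses 180°.
Leg 2: -110.551° → +114.947°, shortest Δλ = -134.502° (west) — crosses 180°.
Leg 3: +114.947° → +23.237°, shortest Δλ = -91.71° (west) — does not cross 180°.
Total crossings: 2.

2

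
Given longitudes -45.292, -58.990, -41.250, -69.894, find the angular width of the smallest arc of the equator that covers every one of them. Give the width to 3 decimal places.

28.644°

Sort the longitudes: -69.894°, -58.990°, -45.292°, -41.250°.
Eastward gaps between consecutive values (wrapping around): 10.904°, 13.698°, 4.042°, 331.356°.
Largest gap = 331.356° ⇒ minimal covering band is its complement: 360° − 331.356° = 28.644°.
Band runs from -69.894° eastward to -41.250°.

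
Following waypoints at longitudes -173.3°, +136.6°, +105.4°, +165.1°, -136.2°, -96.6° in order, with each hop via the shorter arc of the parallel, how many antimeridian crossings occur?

Leg 1: -173.3° → +136.6°, shortest Δλ = -50.1° (west) — crosses 180°.
Leg 2: +136.6° → +105.4°, shortest Δλ = -31.2° (west) — does not cross 180°.
Leg 3: +105.4° → +165.1°, shortest Δλ = 59.7° (east) — does not cross 180°.
Leg 4: +165.1° → -136.2°, shortest Δλ = 58.7° (east) — crosses 180°.
Leg 5: -136.2° → -96.6°, shortest Δλ = 39.6° (east) — does not cross 180°.
Total crossings: 2.

2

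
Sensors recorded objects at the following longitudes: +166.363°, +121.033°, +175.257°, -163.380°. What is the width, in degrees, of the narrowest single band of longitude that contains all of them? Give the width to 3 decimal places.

Sort the longitudes: -163.380°, +121.033°, +166.363°, +175.257°.
Eastward gaps between consecutive values (wrapping around): 284.413°, 45.330°, 8.894°, 21.363°.
Largest gap = 284.413° ⇒ minimal covering band is its complement: 360° − 284.413° = 75.587°.
Band runs from +121.033° eastward to -163.380°, crossing the antimeridian.

75.587°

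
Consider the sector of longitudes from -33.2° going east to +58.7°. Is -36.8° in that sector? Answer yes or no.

Band width going east from -33.2° to +58.7°: ((58.7 − -33.2) mod 360) = 91.9°.
Offset of -36.8° east of the west edge: ((-36.8 − -33.2) mod 360) = 356.4°.
356.4° > 91.9° ⇒ outside.

No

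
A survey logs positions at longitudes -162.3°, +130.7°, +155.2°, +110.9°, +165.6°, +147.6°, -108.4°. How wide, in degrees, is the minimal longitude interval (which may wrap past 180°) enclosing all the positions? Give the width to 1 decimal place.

Sort the longitudes: -162.3°, -108.4°, +110.9°, +130.7°, +147.6°, +155.2°, +165.6°.
Eastward gaps between consecutive values (wrapping around): 53.9°, 219.3°, 19.8°, 16.9°, 7.6°, 10.4°, 32.1°.
Largest gap = 219.3° ⇒ minimal covering band is its complement: 360° − 219.3° = 140.7°.
Band runs from +110.9° eastward to -108.4°, crossing the antimeridian.

140.7°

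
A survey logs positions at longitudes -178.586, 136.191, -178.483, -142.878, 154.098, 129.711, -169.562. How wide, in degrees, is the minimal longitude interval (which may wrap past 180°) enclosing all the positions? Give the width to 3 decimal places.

Sort the longitudes: -178.586°, -178.483°, -169.562°, -142.878°, +129.711°, +136.191°, +154.098°.
Eastward gaps between consecutive values (wrapping around): 0.103°, 8.921°, 26.684°, 272.589°, 6.480°, 17.907°, 27.316°.
Largest gap = 272.589° ⇒ minimal covering band is its complement: 360° − 272.589° = 87.411°.
Band runs from +129.711° eastward to -142.878°, crossing the antimeridian.

87.411°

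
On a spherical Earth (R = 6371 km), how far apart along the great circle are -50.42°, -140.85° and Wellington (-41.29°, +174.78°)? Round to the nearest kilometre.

3525 km

Δλ = 174.78 − -140.85 = 315.63°; wrapped into (−180°, 180°]: -44.37°.
Δφ = -41.29 − -50.42 = 9.13°.
a = sin²(Δφ/2) + cos φ₁ · cos φ₂ · sin²(Δλ/2) = 0.074594.
c = 2·atan2(√a, √(1−a)) = 0.55327 rad → d = 6371·c ≈ 3524.88 km.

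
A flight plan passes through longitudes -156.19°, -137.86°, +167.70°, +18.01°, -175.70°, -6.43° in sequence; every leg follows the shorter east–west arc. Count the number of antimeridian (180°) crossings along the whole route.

Leg 1: -156.19° → -137.86°, shortest Δλ = 18.33° (east) — does not cross 180°.
Leg 2: -137.86° → +167.70°, shortest Δλ = -54.44° (west) — crosses 180°.
Leg 3: +167.70° → +18.01°, shortest Δλ = -149.69° (west) — does not cross 180°.
Leg 4: +18.01° → -175.70°, shortest Δλ = 166.29° (east) — crosses 180°.
Leg 5: -175.70° → -6.43°, shortest Δλ = 169.27° (east) — does not cross 180°.
Total crossings: 2.

2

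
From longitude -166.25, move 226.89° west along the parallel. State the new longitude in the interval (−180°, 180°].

Start at -166.25°; shift −226.89° → -393.14°.
-393.14° lies outside (−180°, 180°]; add 360° → -33.14°.

-33.14°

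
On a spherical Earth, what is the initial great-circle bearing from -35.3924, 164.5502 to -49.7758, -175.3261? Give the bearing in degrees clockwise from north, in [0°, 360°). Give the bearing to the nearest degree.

Δλ = -175.3261 − 164.5502 = -339.8763°; wrapped into (−180°, 180°]: 20.1237°.
θ = atan2( sin Δλ · cos φ₂ , cos φ₁ · sin φ₂ − sin φ₁ · cos φ₂ · cos Δλ )
  = atan2(0.22218, -0.27124) = 140.678° → normalised to [0°, 360°): 140.678°.

141°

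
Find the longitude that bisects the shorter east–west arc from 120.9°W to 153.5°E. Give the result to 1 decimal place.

163.7°W

Signed shortest Δλ from -120.9° to +153.5° is -85.6°.
Midpoint longitude = -120.9° + (-85.6°)/2 = -120.9° − 42.8° = -163.7°.
(The naïve average (-120.9 + +153.5)/2 = 16.3° is on the wrong side of the globe.)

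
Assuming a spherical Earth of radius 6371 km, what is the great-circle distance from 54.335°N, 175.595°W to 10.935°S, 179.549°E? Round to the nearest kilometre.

7272 km

Δλ = 179.549 − -175.595 = 355.144°; wrapped into (−180°, 180°]: -4.856°.
Δφ = -10.935 − 54.335 = -65.270°.
a = sin²(Δφ/2) + cos φ₁ · cos φ₂ · sin²(Δλ/2) = 0.291856.
c = 2·atan2(√a, √(1−a)) = 1.14144 rad → d = 6371·c ≈ 7272.10 km.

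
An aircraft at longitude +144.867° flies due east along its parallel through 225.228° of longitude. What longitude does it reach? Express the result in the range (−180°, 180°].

Start at +144.867°; shift +225.228° → +370.095°.
+370.095° lies outside (−180°, 180°]; subtract 360° → +10.095°.

+10.095°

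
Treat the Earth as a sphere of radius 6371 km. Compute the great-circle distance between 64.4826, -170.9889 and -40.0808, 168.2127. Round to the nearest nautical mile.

Δλ = 168.2127 − -170.9889 = 339.2016°; wrapped into (−180°, 180°]: -20.7984°.
Δφ = -40.0808 − 64.4826 = -104.5634°.
a = sin²(Δφ/2) + cos φ₁ · cos φ₂ · sin²(Δλ/2) = 0.636465.
c = 2·atan2(√a, √(1−a)) = 1.84723 rad → d = 6371·c ≈ 11768.73 km ≈ 6354.60 nmi.

6355 nmi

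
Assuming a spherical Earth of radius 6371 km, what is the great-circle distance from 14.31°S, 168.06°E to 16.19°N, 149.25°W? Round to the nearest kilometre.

5787 km

Δλ = -149.25 − 168.06 = -317.31°; wrapped into (−180°, 180°]: 42.69°.
Δφ = 16.19 − -14.31 = 30.50°.
a = sin²(Δφ/2) + cos φ₁ · cos φ₂ · sin²(Δλ/2) = 0.192467.
c = 2·atan2(√a, √(1−a)) = 0.90833 rad → d = 6371·c ≈ 5786.95 km.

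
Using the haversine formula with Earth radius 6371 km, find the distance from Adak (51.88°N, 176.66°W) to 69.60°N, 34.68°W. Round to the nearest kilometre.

6160 km

Δλ = -34.68 − -176.66 = 141.98°.
Δφ = 69.60 − 51.88 = 17.72°.
a = sin²(Δφ/2) + cos φ₁ · cos φ₂ · sin²(Δλ/2) = 0.216069.
c = 2·atan2(√a, √(1−a)) = 0.96689 rad → d = 6371·c ≈ 6160.05 km.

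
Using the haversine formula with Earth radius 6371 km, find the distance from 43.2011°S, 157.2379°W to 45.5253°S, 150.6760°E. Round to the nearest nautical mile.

Δλ = 150.6760 − -157.2379 = 307.9139°; wrapped into (−180°, 180°]: -52.0861°.
Δφ = -45.5253 − -43.2011 = -2.3242°.
a = sin²(Δφ/2) + cos φ₁ · cos φ₂ · sin²(Δλ/2) = 0.098855.
c = 2·atan2(√a, √(1−a)) = 0.63968 rad → d = 6371·c ≈ 4075.37 km ≈ 2200.52 nmi.

2201 nmi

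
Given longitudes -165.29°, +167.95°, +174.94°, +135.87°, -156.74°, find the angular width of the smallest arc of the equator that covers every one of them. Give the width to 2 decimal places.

67.39°

Sort the longitudes: -165.29°, -156.74°, +135.87°, +167.95°, +174.94°.
Eastward gaps between consecutive values (wrapping around): 8.55°, 292.61°, 32.08°, 6.99°, 19.77°.
Largest gap = 292.61° ⇒ minimal covering band is its complement: 360° − 292.61° = 67.39°.
Band runs from +135.87° eastward to -156.74°, crossing the antimeridian.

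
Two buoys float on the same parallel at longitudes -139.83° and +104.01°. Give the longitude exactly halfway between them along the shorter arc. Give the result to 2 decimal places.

Signed shortest Δλ from -139.83° to +104.01° is -116.16°.
Midpoint longitude = -139.83° + (-116.16°)/2 = -139.83° − 58.08° = -197.91°.
Normalise into (−180°, 180°]: +162.09°.
(The naïve average (-139.83 + +104.01)/2 = -17.91° is on the wrong side of the globe.)

+162.09°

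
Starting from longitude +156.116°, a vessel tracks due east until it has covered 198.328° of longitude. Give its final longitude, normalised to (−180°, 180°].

-5.556°

Start at +156.116°; shift +198.328° → +354.444°.
+354.444° lies outside (−180°, 180°]; subtract 360° → -5.556°.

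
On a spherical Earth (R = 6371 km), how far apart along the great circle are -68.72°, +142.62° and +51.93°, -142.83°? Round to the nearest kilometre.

14719 km

Δλ = -142.83 − 142.62 = -285.45°; wrapped into (−180°, 180°]: 74.55°.
Δφ = 51.93 − -68.72 = 120.65°.
a = sin²(Δφ/2) + cos φ₁ · cos φ₂ · sin²(Δλ/2) = 0.836982.
c = 2·atan2(√a, √(1−a)) = 2.31036 rad → d = 6371·c ≈ 14719.29 km.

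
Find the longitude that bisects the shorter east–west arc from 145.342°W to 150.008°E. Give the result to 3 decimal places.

Signed shortest Δλ from -145.342° to +150.008° is -64.650°.
Midpoint longitude = -145.342° + (-64.650°)/2 = -145.342° − 32.325° = -177.667°.
(The naïve average (-145.342 + +150.008)/2 = 2.333° is on the wrong side of the globe.)

177.667°W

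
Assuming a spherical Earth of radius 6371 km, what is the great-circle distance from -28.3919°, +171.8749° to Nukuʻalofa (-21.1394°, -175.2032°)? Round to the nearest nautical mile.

Δλ = -175.2032 − 171.8749 = -347.0781°; wrapped into (−180°, 180°]: 12.9219°.
Δφ = -21.1394 − -28.3919 = 7.2525°.
a = sin²(Δφ/2) + cos φ₁ · cos φ₂ · sin²(Δλ/2) = 0.014390.
c = 2·atan2(√a, √(1−a)) = 0.24049 rad → d = 6371·c ≈ 1532.18 km ≈ 827.31 nmi.

827 nmi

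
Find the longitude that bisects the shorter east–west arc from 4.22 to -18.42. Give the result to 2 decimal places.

-7.10°

Signed shortest Δλ from +4.22° to -18.42° is -22.64°.
Midpoint longitude = +4.22° + (-22.64°)/2 = +4.22° − 11.32° = -7.10°.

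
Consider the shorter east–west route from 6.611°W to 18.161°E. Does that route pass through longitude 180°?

No

Signed shortest Δλ = ((18.161 − -6.611 + 180) mod 360) − 180 = 24.772°.
Going east by 24.772° from -6.611° reaches +18.161° without touching 180°.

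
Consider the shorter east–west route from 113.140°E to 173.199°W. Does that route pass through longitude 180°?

Yes

Naïve |-173.199 − 113.140| = 286.339° > 180°, so the shorter arc goes the other way round — across 180°.
Signed shortest Δλ = ((-173.199 − 113.140 + 180) mod 360) − 180 = 73.661°.
Going east by 73.661° from +113.140° passes through 180° before reaching -173.199°.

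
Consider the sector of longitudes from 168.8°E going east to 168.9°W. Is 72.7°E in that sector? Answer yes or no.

No

Band width going east from +168.8° to -168.9°: ((-168.9 − 168.8) mod 360) = 22.3°.
Offset of +72.7° east of the west edge: ((72.7 − 168.8) mod 360) = 263.9°.
263.9° > 22.3° ⇒ outside.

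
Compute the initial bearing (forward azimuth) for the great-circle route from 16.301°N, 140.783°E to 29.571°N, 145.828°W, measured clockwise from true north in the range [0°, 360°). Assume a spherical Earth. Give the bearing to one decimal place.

64.1°

Δλ = -145.828 − 140.783 = -286.611°; wrapped into (−180°, 180°]: 73.389°.
θ = atan2( sin Δλ · cos φ₂ , cos φ₁ · sin φ₂ − sin φ₁ · cos φ₂ · cos Δλ )
  = atan2(0.83345, 0.40388) = 64.146° → normalised to [0°, 360°): 64.146°.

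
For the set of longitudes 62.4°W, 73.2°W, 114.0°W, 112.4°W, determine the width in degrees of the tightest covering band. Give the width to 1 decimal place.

Sort the longitudes: -114.0°, -112.4°, -73.2°, -62.4°.
Eastward gaps between consecutive values (wrapping around): 1.6°, 39.2°, 10.8°, 308.4°.
Largest gap = 308.4° ⇒ minimal covering band is its complement: 360° − 308.4° = 51.6°.
Band runs from -114.0° eastward to -62.4°.

51.6°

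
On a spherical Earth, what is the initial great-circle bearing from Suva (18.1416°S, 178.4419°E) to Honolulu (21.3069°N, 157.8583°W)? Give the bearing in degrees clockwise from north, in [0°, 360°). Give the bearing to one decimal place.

Δλ = -157.8583 − 178.4419 = -336.3002°; wrapped into (−180°, 180°]: 23.6998°.
θ = atan2( sin Δλ · cos φ₂ , cos φ₁ · sin φ₂ − sin φ₁ · cos φ₂ · cos Δλ )
  = atan2(0.37447, 0.61092) = 31.507° → normalised to [0°, 360°): 31.507°.

31.5°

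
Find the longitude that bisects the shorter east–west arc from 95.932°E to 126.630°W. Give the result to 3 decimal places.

Signed shortest Δλ from +95.932° to -126.630° is +137.438°.
Midpoint longitude = +95.932° + (+137.438°)/2 = +95.932° + 68.719° = +164.651°.
(The naïve average (+95.932 + -126.630)/2 = -15.349° is on the wrong side of the globe.)

164.651°E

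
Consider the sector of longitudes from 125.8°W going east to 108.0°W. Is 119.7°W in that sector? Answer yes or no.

Yes

Band width going east from -125.8° to -108.0°: ((-108.0 − -125.8) mod 360) = 17.8°.
Offset of -119.7° east of the west edge: ((-119.7 − -125.8) mod 360) = 6.1°.
6.1° ≤ 17.8° ⇒ inside.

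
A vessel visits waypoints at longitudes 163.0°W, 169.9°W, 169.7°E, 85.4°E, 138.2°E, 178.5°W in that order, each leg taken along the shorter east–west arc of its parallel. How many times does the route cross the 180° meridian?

2

Leg 1: -163.0° → -169.9°, shortest Δλ = -6.9° (west) — does not cross 180°.
Leg 2: -169.9° → +169.7°, shortest Δλ = -20.4° (west) — crosses 180°.
Leg 3: +169.7° → +85.4°, shortest Δλ = -84.3° (west) — does not cross 180°.
Leg 4: +85.4° → +138.2°, shortest Δλ = 52.8° (east) — does not cross 180°.
Leg 5: +138.2° → -178.5°, shortest Δλ = 43.3° (east) — crosses 180°.
Total crossings: 2.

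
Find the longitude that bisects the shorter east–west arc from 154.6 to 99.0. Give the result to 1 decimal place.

Signed shortest Δλ from +154.6° to +99.0° is -55.6°.
Midpoint longitude = +154.6° + (-55.6°)/2 = +154.6° − 27.8° = +126.8°.

+126.8°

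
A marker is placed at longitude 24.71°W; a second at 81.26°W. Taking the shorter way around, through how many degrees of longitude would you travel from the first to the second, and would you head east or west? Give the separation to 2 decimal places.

56.55° west

Raw difference: -81.26 − -24.71 = -56.55°.
Normalise into (−180°, 180°]: -56.55° stays -56.55°.
Negative ⇒ the second point lies to the west; separation 56.55°.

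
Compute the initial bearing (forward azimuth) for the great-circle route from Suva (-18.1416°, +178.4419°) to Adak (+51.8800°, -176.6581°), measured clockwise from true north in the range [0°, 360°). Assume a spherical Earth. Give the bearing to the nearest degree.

3°

Δλ = -176.6581 − 178.4419 = -355.1000°; wrapped into (−180°, 180°]: 4.9000°.
θ = atan2( sin Δλ · cos φ₂ , cos φ₁ · sin φ₂ − sin φ₁ · cos φ₂ · cos Δλ )
  = atan2(0.05273, 0.93912) = 3.214° → normalised to [0°, 360°): 3.214°.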